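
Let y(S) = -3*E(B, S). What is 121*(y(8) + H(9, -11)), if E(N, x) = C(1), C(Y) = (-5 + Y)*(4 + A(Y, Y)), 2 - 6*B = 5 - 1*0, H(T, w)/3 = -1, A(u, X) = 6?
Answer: 14157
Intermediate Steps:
H(T, w) = -3 (H(T, w) = 3*(-1) = -3)
B = -1/2 (B = 1/3 - (5 - 1*0)/6 = 1/3 - (5 + 0)/6 = 1/3 - 1/6*5 = 1/3 - 5/6 = -1/2 ≈ -0.50000)
C(Y) = -50 + 10*Y (C(Y) = (-5 + Y)*(4 + 6) = (-5 + Y)*10 = -50 + 10*Y)
E(N, x) = -40 (E(N, x) = -50 + 10*1 = -50 + 10 = -40)
y(S) = 120 (y(S) = -3*(-40) = 120)
121*(y(8) + H(9, -11)) = 121*(120 - 3) = 121*117 = 14157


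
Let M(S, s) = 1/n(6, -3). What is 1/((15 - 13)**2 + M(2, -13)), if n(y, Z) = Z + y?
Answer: 3/13 ≈ 0.23077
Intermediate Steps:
M(S, s) = 1/3 (M(S, s) = 1/(-3 + 6) = 1/3)
1/((15 - 13)**2 + M(2, -13)) = 1/((15 - 13)**2 + 1/3) = 1/(2**2 + 1/3) = 1/(4 + 1/3) = 1/(13/3) = 3/13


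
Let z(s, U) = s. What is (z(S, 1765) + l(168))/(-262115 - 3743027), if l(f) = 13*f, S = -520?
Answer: -832/2002571 ≈ -0.00041547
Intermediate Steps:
(z(S, 1765) + l(168))/(-262115 - 3743027) = (-520 + 13*168)/(-262115 - 3743027) = (-520 + 2184)/(-4005142) = 1664*(-1/4005142) = -832/2002571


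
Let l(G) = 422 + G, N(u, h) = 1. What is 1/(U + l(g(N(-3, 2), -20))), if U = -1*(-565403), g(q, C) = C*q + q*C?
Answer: 1/565785 ≈ 1.7675e-6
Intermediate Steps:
g(q, C) = 2*C*q (g(q, C) = C*q + C*q = 2*C*q)
U = 565403
1/(U + l(g(N(-3, 2), -20))) = 1/(565403 + (422 + 2*(-20)*1)) = 1/(565403 + (422 - 40)) = 1/(565403 + 382) = 1/565785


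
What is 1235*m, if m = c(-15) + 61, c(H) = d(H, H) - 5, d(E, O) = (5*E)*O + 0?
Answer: 1458535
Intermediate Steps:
d(E, O) = 5*E*O (d(E, O) = 5*E*O + 0 = 5*E*O)
c(H) = -5 + 5*H**2 (c(H) = 5*H*H - 5 = 5*H**2 - 5 = -5 + 5*H**2)
m = 1181 (m = (-5 + 5*(-15)**2) + 61 = (-5 + 5*225) + 61 = (-5 + 1125) + 61 = 1120 + 61 = 1181)
1235*m = 1235*1181 = 1458535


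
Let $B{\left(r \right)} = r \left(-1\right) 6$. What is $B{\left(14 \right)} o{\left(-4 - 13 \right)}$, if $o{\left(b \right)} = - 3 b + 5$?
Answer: $-4704$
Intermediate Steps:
$o{\left(b \right)} = 5 - 3 b$
$B{\left(r \right)} = - 6 r$ ($B{\left(r \right)} = - r 6 = - 6 r$)
$B{\left(14 \right)} o{\left(-4 - 13 \right)} = \left(-6\right) 14 \left(5 - 3 \left(-4 - 13\right)\right) = - 84 \left(5 - 3 \left(-4 - 13\right)\right) = - 84 \left(5 - -51\right) = - 84 \left(5 + 51\right) = \left(-84\right) 56 = -4704$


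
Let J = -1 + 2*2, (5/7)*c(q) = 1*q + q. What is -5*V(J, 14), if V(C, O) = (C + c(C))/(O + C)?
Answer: -57/17 ≈ -3.3529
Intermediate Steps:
c(q) = 14*q/5 (c(q) = 7*(1*q + q)/5 = 7*(q + q)/5 = 7*(2*q)/5 = 14*q/5)
J = 3 (J = -1 + 4 = 3)
V(C, O) = 19*C/(5*(C + O)) (V(C, O) = (C + 14*C/5)/(O + C) = (19*C/5)/(C + O) = 19*C/(5*(C + O)))
-5*V(J, 14) = -19*3/(3 + 14) = -19*3/17 = -5*57/85 = -57/17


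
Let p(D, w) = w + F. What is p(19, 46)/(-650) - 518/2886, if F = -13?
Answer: -449/1950 ≈ -0.23026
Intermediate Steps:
p(D, w) = -13 + w (p(D, w) = w - 13 = -13 + w)
p(19, 46)/(-650) - 518/2886 = (-13 + 46)/(-650) - 518/2886 = 33*(-1/650) - 518*1/2886 = -33/650 - 7/39 = -449/1950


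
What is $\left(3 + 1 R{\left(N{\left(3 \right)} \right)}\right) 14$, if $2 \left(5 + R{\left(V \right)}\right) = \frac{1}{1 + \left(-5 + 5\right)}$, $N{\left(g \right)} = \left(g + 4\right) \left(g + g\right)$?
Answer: $-21$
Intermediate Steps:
$N{\left(g \right)} = 2 g \left(4 + g\right)$ ($N{\left(g \right)} = \left(4 + g\right) 2 g = 2 g \left(4 + g\right)$)
$R{\left(V \right)} = - \frac{9}{2}$ ($R{\left(V \right)} = -5 + \frac{1}{2 \left(1 + \left(-5 + 5\right)\right)} = -5 + \frac{1}{2 \left(1 + 0\right)} = -5 + \frac{1}{2 \cdot 1} = -5 + \frac{1}{2} \cdot 1 = -5 + \frac{1}{2} = - \frac{9}{2}$)
$\left(3 + 1 R{\left(N{\left(3 \right)} \right)}\right) 14 = \left(3 + 1 \left(- \frac{9}{2}\right)\right) 14 = \left(3 - \frac{9}{2}\right) 14 = \left(- \frac{3}{2}\right) 14 = -21$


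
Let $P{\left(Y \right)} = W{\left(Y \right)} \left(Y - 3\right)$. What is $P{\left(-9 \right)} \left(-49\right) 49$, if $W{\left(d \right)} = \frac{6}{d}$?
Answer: $-19208$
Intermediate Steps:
$P{\left(Y \right)} = \frac{6 \left(-3 + Y\right)}{Y}$ ($P{\left(Y \right)} = \frac{6}{Y} \left(Y - 3\right) = \frac{6}{Y} \left(-3 + Y\right) = \frac{6 \left(-3 + Y\right)}{Y}$)
$P{\left(-9 \right)} \left(-49\right) 49 = \left(6 - \frac{18}{-9}\right) \left(-49\right) 49 = \left(6 - -2\right) \left(-49\right) 49 = \left(6 + 2\right) \left(-49\right) 49 = 8 \left(-49\right) 49 = \left(-392\right) 49 = -19208$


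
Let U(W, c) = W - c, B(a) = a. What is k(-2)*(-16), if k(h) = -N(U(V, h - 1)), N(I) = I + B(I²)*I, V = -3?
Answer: 0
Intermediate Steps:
N(I) = I + I³ (N(I) = I + I²*I = I + I³)
k(h) = 2 + h - (-2 - h)³ (k(h) = -((-3 - (h - 1)) + (-3 - (h - 1))³) = -((-3 - (-1 + h)) + (-3 - (-1 + h))³) = -((-3 + (1 - h)) + (-3 + (1 - h))³) = -((-2 - h) + (-2 - h)³) = -(-2 + (-2 - h)³ - h) = 2 + h - (-2 - h)³)
k(-2)*(-16) = ((1 + (2 - 2)²)*(2 - 2))*(-16) = ((1 + 0²)*0)*(-16) = ((1 + 0)*0)*(-16) = (1*0)*(-16) = 0*(-16) = 0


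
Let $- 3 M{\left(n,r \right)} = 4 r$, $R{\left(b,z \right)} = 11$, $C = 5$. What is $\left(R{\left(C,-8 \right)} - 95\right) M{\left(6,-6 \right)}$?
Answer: $-672$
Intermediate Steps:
$M{\left(n,r \right)} = - \frac{4 r}{3}$
$\left(R{\left(C,-8 \right)} - 95\right) M{\left(6,-6 \right)} = \left(11 - 95\right) \left(\left(- \frac{4}{3}\right) \left(-6\right)\right) = \left(-84\right) 8 = -672$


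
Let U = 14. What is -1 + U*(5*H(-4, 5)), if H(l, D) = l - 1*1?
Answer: -351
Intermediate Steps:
H(l, D) = -1 + l (H(l, D) = l - 1 = -1 + l)
-1 + U*(5*H(-4, 5)) = -1 + 14*(5*(-1 - 4)) = -1 + 14*(5*(-5)) = -1 + 14*(-25) = -1 - 350 = -351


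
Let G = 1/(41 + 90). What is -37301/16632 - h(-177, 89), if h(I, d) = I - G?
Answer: 34616035/198072 ≈ 174.76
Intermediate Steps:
G = 1/131 ≈ 0.0076336
h(I, d) = -1/131 + I (h(I, d) = I - 1*1/131 = I - 1/131 = -1/131 + I)
-37301/16632 - h(-177, 89) = -37301/16632 - (-1/131 - 177) = -37301*1/16632 - 1*(-23188/131) = -3391/1512 + 23188/131 = 34616035/198072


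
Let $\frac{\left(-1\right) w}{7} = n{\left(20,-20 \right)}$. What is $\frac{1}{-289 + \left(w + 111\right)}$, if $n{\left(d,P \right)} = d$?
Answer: $- \frac{1}{318} \approx -0.0031447$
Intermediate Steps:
$w = -140$ ($w = \left(-7\right) 20 = -140$)
$\frac{1}{-289 + \left(w + 111\right)} = \frac{1}{-289 + \left(-140 + 111\right)} = \frac{1}{-289 - 29} = \frac{1}{-318} = - \frac{1}{318}$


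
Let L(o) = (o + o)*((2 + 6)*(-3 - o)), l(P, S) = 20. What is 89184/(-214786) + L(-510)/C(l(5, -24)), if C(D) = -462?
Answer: 6731471616/751751 ≈ 8954.4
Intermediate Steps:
L(o) = 2*o*(-24 - 8*o) (L(o) = (2*o)*(8*(-3 - o)) = (2*o)*(-24 - 8*o) = 2*o*(-24 - 8*o))
89184/(-214786) + L(-510)/C(l(5, -24)) = 89184/(-214786) - 16*(-510)*(3 - 510)/(-462) = 89184*(-1/214786) - 16*(-510)*(-507)*(-1/462) = -44592/107393 - 4137120*(-1/462) = -44592/107393 + 689520/77 = 6731471616/751751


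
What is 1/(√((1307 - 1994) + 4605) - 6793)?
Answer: -6793/46140931 - √3918/46140931 ≈ -0.00014858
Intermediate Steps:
1/(√((1307 - 1994) + 4605) - 6793) = 1/(√(-687 + 4605) - 6793) = 1/(√3918 - 6793) = 1/(-6793 + √3918)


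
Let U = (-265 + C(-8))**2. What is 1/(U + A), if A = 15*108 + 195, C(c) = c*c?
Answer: 1/42216 ≈ 2.3688e-5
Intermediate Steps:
C(c) = c**2
A = 1815 (A = 1620 + 195 = 1815)
U = 40401 (U = (-265 + (-8)**2)**2 = (-265 + 64)**2 = (-201)**2 = 40401)
1/(U + A) = 1/(40401 + 1815) = 1/42216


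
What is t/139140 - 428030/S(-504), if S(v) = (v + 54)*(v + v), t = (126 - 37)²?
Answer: -31090627/35063280 ≈ -0.88670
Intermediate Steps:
t = 7921 (t = 89² = 7921)
S(v) = 2*v*(54 + v) (S(v) = (54 + v)*(2*v) = 2*v*(54 + v))
t/139140 - 428030/S(-504) = 7921/139140 - 428030*(-1/(1008*(54 - 504))) = 7921*(1/139140) - 428030/(2*(-504)*(-450)) = 7921/139140 - 428030/453600 = 7921/139140 - 428030*1/453600 = 7921/139140 - 42803/45360 = -31090627/35063280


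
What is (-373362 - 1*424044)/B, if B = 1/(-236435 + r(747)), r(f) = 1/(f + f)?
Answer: 46945137081989/249 ≈ 1.8853e+11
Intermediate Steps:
r(f) = 1/(2*f)
B = -1494/353233889 (B = 1/(-236435 + (1/2)/747) = 1/(-236435 + (1/2)*(1/747)) = 1/(-236435 + 1/1494) = 1/(-353233889/1494) = -1494/353233889 ≈ -4.2295e-6)
(-373362 - 1*424044)/B = (-373362 - 1*424044)/(-1494/353233889) = (-373362 - 424044)*(-353233889/1494) = -797406*(-353233889/1494) = 46945137081989/249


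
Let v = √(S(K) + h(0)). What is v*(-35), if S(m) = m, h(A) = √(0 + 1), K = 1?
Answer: -35*√2 ≈ -49.497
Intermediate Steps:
h(A) = 1 (h(A) = √1 = 1)
v = √2 (v = √(1 + 1) = √2 ≈ 1.4142)
v*(-35) = √2*(-35) = -35*√2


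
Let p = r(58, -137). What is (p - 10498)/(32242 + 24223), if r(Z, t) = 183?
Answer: -2063/11293 ≈ -0.18268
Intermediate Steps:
p = 183
(p - 10498)/(32242 + 24223) = (183 - 10498)/(32242 + 24223) = -10315/56465 = -10315*1/56465 = -2063/11293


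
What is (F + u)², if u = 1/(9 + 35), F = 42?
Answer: 3418801/1936 ≈ 1765.9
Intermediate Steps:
u = 1/44 ≈ 0.022727
(F + u)² = (42 + 1/44)² = (1849/44)² = 3418801/1936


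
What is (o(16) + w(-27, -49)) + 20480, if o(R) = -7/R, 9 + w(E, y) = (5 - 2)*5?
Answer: 327769/16 ≈ 20486.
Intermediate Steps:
w(E, y) = 6 (w(E, y) = -9 + (5 - 2)*5 = -9 + 3*5 = -9 + 15 = 6)
(o(16) + w(-27, -49)) + 20480 = (-7/16 + 6) + 20480 = 89/16 + 20480 = 327769/16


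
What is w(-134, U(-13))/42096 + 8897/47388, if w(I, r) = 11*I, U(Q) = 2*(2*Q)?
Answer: 12694925/83118552 ≈ 0.15273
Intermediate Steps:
U(Q) = 4*Q
w(-134, U(-13))/42096 + 8897/47388 = (11*(-134))/42096 + 8897/47388 = -1474*1/42096 + 8897*(1/47388) = -737/21048 + 8897/47388 = 12694925/83118552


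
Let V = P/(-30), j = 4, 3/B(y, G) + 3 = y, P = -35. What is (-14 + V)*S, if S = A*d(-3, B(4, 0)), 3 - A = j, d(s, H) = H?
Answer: 77/2 ≈ 38.500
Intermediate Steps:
B(y, G) = 3/(-3 + y)
A = -1 (A = 3 - 1*4 = 3 - 4 = -1)
V = 7/6 (V = -35/(-30) = -35*(-1/30) = 7/6 ≈ 1.1667)
S = -3 (S = -3/(-3 + 4) = -3/1 = -3 ≈ -3.0000)
(-14 + V)*S = (-14 + 7/6)*(-3) = -77/6*(-3) = 77/2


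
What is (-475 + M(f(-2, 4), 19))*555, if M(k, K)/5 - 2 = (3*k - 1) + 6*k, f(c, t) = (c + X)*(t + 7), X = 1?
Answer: -535575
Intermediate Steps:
f(c, t) = (1 + c)*(7 + t) (f(c, t) = (c + 1)*(t + 7) = (1 + c)*(7 + t))
M(k, K) = 5 + 45*k (M(k, K) = 10 + 5*((3*k - 1) + 6*k) = 10 + 5*((-1 + 3*k) + 6*k) = 10 + 5*(-1 + 9*k) = 10 + (-5 + 45*k) = 5 + 45*k)
(-475 + M(f(-2, 4), 19))*555 = (-475 + (5 + 45*(7 + 4 + 7*(-2) - 2*4)))*555 = (-475 + (5 + 45*(7 + 4 - 14 - 8)))*555 = (-475 + (5 + 45*(-11)))*555 = (-475 + (5 - 495))*555 = (-475 - 490)*555 = -965*555 = -535575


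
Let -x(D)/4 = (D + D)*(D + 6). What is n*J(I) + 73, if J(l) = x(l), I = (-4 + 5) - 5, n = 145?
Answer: 9353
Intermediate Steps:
x(D) = -8*D*(6 + D) (x(D) = -4*(D + D)*(D + 6) = -4*2*D*(6 + D) = -8*D*(6 + D))
I = -4 (I = 1 - 5 = -4)
J(l) = -8*l*(6 + l)
n*J(I) + 73 = 145*(-8*(-4)*(6 - 4)) + 73 = 145*(-8*(-4)*2) + 73 = 145*64 + 73 = 9280 + 73 = 9353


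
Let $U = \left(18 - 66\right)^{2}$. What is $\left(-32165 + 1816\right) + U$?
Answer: $-28045$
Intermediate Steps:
$U = 2304$ ($U = \left(-48\right)^{2} = 2304$)
$\left(-32165 + 1816\right) + U = \left(-32165 + 1816\right) + 2304 = -30349 + 2304 = -28045$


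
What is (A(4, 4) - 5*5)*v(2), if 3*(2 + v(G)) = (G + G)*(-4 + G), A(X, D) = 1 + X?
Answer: 280/3 ≈ 93.333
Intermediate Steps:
v(G) = -2 + 2*G*(-4 + G)/3 (v(G) = -2 + ((G + G)*(-4 + G))/3 = -2 + ((2*G)*(-4 + G))/3 = -2 + (2*G*(-4 + G))/3 = -2 + 2*G*(-4 + G)/3)
(A(4, 4) - 5*5)*v(2) = ((1 + 4) - 5*5)*(-2 - 8/3*2 + (2/3)*2**2) = (5 - 25)*(-2 - 16/3 + (2/3)*4) = -20*(-2 - 16/3 + 8/3) = -20*(-14/3) = 280/3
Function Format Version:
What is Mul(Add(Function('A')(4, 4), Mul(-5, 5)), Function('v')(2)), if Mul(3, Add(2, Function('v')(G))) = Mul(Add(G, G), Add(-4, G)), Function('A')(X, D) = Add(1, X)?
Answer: Rational(280, 3) ≈ 93.333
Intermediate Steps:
Function('v')(G) = Add(-2, Mul(Rational(2, 3), G, Add(-4, G))) (Function('v')(G) = Add(-2, Mul(Rational(1, 3), Mul(Add(G, G), Add(-4, G)))) = Add(-2, Mul(Rational(1, 3), Mul(Mul(2, G), Add(-4, G)))) = Add(-2, Mul(Rational(1, 3), Mul(2, G, Add(-4, G)))) = Add(-2, Mul(Rational(2, 3), G, Add(-4, G))))
Mul(Add(Function('A')(4, 4), Mul(-5, 5)), Function('v')(2)) = Mul(Add(Add(1, 4), Mul(-5, 5)), Add(-2, Mul(Rational(-8, 3), 2), Mul(Rational(2, 3), Pow(2, 2)))) = Mul(Add(5, -25), Add(-2, Rational(-16, 3), Mul(Rational(2, 3), 4))) = Mul(-20, Add(-2, Rational(-16, 3), Rational(8, 3))) = Mul(-20, Rational(-14, 3)) = Rational(280, 3)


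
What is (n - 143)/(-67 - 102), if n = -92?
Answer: 235/169 ≈ 1.3905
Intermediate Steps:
(n - 143)/(-67 - 102) = (-92 - 143)/(-67 - 102) = -235/(-169) = -1/169*(-235) = 235/169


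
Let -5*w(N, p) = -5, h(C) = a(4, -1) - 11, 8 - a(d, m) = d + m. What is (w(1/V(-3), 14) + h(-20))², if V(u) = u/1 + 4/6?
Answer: 25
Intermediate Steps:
a(d, m) = 8 - d - m (a(d, m) = 8 - (d + m) = 8 + (-d - m) = 8 - d - m)
V(u) = ⅔ + u (V(u) = u*1 + 4*(⅙) = u + ⅔ = ⅔ + u)
h(C) = -6 (h(C) = (8 - 1*4 - 1*(-1)) - 11 = (8 - 4 + 1) - 11 = 5 - 11 = -6)
w(N, p) = 1 (w(N, p) = -⅕*(-5) = 1)
(w(1/V(-3), 14) + h(-20))² = (1 - 6)² = (-5)² = 25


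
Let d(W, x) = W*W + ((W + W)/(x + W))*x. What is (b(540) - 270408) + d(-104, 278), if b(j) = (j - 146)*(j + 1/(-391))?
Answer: -1604423014/34017 ≈ -47165.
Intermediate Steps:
b(j) = (-146 + j)*(-1/391 + j) (b(j) = (-146 + j)*(j - 1/391) = (-146 + j)*(-1/391 + j))
d(W, x) = W² + 2*W*x/(W + x) (d(W, x) = W² + ((2*W)/(W + x))*x = W² + (2*W/(W + x))*x = W² + 2*W*x/(W + x))
(b(540) - 270408) + d(-104, 278) = ((146/391 + 540² - 57087/391*540) - 270408) - 104*((-104)² + 2*278 - 104*278)/(-104 + 278) = ((146/391 + 291600 - 30826980/391) - 270408) - 104*(10816 + 556 - 28912)/174 = (83188766/391 - 270408) - 104*1/174*(-17540) = -22540762/391 + 912080/87 = -1604423014/34017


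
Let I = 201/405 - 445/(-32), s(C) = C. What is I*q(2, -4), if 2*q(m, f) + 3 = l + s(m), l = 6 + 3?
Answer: 62219/1080 ≈ 57.610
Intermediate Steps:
l = 9
q(m, f) = 3 + m/2 (q(m, f) = -3/2 + (9 + m)/2 = -3/2 + (9/2 + m/2) = 3 + m/2)
I = 62219/4320 (I = 201*(1/405) - 445*(-1/32) = 67/135 + 445/32 = 62219/4320 ≈ 14.403)
I*q(2, -4) = 62219*(3 + (½)*2)/4320 = 62219*(3 + 1)/4320 = (62219/4320)*4 = 62219/1080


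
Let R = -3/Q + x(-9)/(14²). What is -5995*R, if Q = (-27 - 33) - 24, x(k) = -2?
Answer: -29975/196 ≈ -152.93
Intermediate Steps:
Q = -84 (Q = -60 - 24 = -84)
R = 5/196 (R = -3/(-84) - 2/(14²) = -3*(-1/84) - 2/196 = 1/28 - 2*1/196 = 1/28 - 1/98 = 5/196 ≈ 0.025510)
-5995*R = -5995*5/196 = -29975/196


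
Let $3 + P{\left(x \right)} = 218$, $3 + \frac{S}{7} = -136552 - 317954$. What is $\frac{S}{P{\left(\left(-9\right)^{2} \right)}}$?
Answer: $- \frac{3181563}{215} \approx -14798.0$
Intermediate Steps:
$S = -3181563$ ($S = -21 + 7 \left(-136552 - 317954\right) = -21 + 7 \left(-454506\right) = -21 - 3181542 = -3181563$)
$P{\left(x \right)} = 215$ ($P{\left(x \right)} = -3 + 218 = 215$)
$\frac{S}{P{\left(\left(-9\right)^{2} \right)}} = - \frac{3181563}{215}$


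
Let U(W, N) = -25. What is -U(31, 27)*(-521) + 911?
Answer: -12114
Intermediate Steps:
-U(31, 27)*(-521) + 911 = -1*(-25)*(-521) + 911 = 25*(-521) + 911 = -13025 + 911 = -12114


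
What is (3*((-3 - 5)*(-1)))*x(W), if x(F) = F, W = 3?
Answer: 72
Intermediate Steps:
(3*((-3 - 5)*(-1)))*x(W) = (3*((-3 - 5)*(-1)))*3 = (3*(-8*(-1)))*3 = (3*8)*3 = 24*3 = 72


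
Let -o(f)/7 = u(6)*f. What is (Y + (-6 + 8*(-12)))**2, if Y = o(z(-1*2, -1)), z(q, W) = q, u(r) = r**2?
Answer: 161604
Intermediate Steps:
o(f) = -252*f (o(f) = -7*6**2*f = -252*f)
Y = 504 (Y = -(-252)*2 = -252*(-2) = 504)
(Y + (-6 + 8*(-12)))**2 = (504 + (-6 + 8*(-12)))**2 = (504 + (-6 - 96))**2 = (504 - 102)**2 = 402**2 = 161604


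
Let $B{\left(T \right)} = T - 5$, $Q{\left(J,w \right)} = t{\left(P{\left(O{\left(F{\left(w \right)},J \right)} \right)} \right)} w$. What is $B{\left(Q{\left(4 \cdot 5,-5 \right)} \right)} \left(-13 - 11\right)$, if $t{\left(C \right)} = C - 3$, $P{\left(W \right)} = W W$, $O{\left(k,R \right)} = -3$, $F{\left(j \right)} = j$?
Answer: $840$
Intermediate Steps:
$P{\left(W \right)} = W^{2}$
$t{\left(C \right)} = -3 + C$
$Q{\left(J,w \right)} = 6 w$ ($Q{\left(J,w \right)} = \left(-3 + \left(-3\right)^{2}\right) w = \left(-3 + 9\right) w = 6 w$)
$B{\left(T \right)} = -5 + T$
$B{\left(Q{\left(4 \cdot 5,-5 \right)} \right)} \left(-13 - 11\right) = \left(-5 + 6 \left(-5\right)\right) \left(-13 - 11\right) = \left(-5 - 30\right) \left(-24\right) = \left(-35\right) \left(-24\right) = 840$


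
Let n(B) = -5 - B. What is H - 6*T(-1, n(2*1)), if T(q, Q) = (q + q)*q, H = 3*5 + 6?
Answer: 9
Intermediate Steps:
H = 21 (H = 15 + 6 = 21)
T(q, Q) = 2*q**2 (T(q, Q) = (2*q)*q = 2*q**2)
H - 6*T(-1, n(2*1)) = 21 - 12*(-1)**2 = 21 - 12 = 9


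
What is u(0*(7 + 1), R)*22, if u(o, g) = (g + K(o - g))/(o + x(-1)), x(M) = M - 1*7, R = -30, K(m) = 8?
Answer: 121/2 ≈ 60.500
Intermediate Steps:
x(M) = -7 + M (x(M) = M - 7 = -7 + M)
u(o, g) = (8 + g)/(-8 + o) (u(o, g) = (g + 8)/(o + (-7 - 1)) = (8 + g)/(o - 8) = (8 + g)/(-8 + o))
u(0*(7 + 1), R)*22 = ((8 - 30)/(-8 + 0*(7 + 1)))*22 = (-22/(-8 + 0*8))*22 = (-22/(-8 + 0))*22 = (-22/(-8))*22 = -1/8*(-22)*22 = (11/4)*22 = 121/2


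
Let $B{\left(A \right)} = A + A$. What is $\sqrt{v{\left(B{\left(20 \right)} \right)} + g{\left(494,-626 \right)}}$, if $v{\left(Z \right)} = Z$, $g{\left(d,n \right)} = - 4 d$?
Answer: $44 i \approx 44.0 i$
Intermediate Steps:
$B{\left(A \right)} = 2 A$
$\sqrt{v{\left(B{\left(20 \right)} \right)} + g{\left(494,-626 \right)}} = \sqrt{2 \cdot 20 - 1976} = \sqrt{40 - 1976} = \sqrt{-1936} = 44 i$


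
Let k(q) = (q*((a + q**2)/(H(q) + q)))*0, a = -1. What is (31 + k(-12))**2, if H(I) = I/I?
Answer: 961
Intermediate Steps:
H(I) = 1
k(q) = 0 (k(q) = (q*((-1 + q**2)/(1 + q)))*0 = (q*(-1 + q**2)/(1 + q))*0 = 0)
(31 + k(-12))**2 = (31 + 0)**2 = 31**2 = 961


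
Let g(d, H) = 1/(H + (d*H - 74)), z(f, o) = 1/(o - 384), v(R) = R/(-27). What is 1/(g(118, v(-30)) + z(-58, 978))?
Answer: 155628/2935 ≈ 53.025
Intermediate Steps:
v(R) = -R/27 (v(R) = R*(-1/27) = -R/27)
z(f, o) = 1/(-384 + o)
g(d, H) = 1/(-74 + H + H*d) (g(d, H) = 1/(H + (H*d - 74)) = 1/(H + (-74 + H*d)) = 1/(-74 + H + H*d))
1/(g(118, v(-30)) + z(-58, 978)) = 1/(1/(-74 - 1/27*(-30) - 1/27*(-30)*118) + 1/(-384 + 978)) = 1/(1/(-74 + 10/9 + (10/9)*118) + 1/594) = 1/(1/(-74 + 10/9 + 1180/9) + 1/594) = 1/(1/(524/9) + 1/594) = 1/(9/524 + 1/594) = 1/(2935/155628) = 155628/2935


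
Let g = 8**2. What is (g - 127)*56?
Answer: -3528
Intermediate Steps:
g = 64
(g - 127)*56 = (64 - 127)*56 = -63*56 = -3528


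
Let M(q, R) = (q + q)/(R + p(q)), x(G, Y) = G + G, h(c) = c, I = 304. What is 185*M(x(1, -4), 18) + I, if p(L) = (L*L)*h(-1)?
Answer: 2498/7 ≈ 356.86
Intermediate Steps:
x(G, Y) = 2*G
p(L) = -L² (p(L) = (L*L)*(-1) = L²*(-1) = -L²)
M(q, R) = 2*q/(R - q²) (M(q, R) = (q + q)/(R - q²) = (2*q)/(R - q²) = 2*q/(R - q²))
185*M(x(1, -4), 18) + I = 185*(2*(2*1)/(18 - (2*1)²)) + 304 = 185*(2*2/(18 - 1*2²)) + 304 = 185*(2*2/(18 - 1*4)) + 304 = 185*(2*2/(18 - 4)) + 304 = 185*(2*2/14) + 304 = 185*(2*2*(1/14)) + 304 = 185*(2/7) + 304 = 370/7 + 304 = 2498/7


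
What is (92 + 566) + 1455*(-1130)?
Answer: -1643492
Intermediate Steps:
(92 + 566) + 1455*(-1130) = 658 - 1644150 = -1643492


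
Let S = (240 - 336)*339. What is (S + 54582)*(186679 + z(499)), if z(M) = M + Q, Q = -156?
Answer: 4121590836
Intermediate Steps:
S = -32544 (S = -96*339 = -32544)
z(M) = -156 + M (z(M) = M - 156 = -156 + M)
(S + 54582)*(186679 + z(499)) = (-32544 + 54582)*(186679 + (-156 + 499)) = 22038*(186679 + 343) = 22038*187022 = 4121590836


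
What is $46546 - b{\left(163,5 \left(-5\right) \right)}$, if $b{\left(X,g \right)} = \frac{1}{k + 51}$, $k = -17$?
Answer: $\frac{1582563}{34} \approx 46546.0$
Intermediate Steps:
$b{\left(X,g \right)} = \frac{1}{34}$ ($b{\left(X,g \right)} = \frac{1}{-17 + 51} = \frac{1}{34}$)
$46546 - b{\left(163,5 \left(-5\right) \right)} = 46546 - \frac{1}{34} = \frac{1582563}{34}$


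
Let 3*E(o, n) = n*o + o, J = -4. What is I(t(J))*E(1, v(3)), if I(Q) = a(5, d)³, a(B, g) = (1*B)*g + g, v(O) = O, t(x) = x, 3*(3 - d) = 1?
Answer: 16384/3 ≈ 5461.3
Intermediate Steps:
d = 8/3 (d = 3 - ⅓*1 = 3 - ⅓ = 8/3 ≈ 2.6667)
a(B, g) = g + B*g (a(B, g) = B*g + g = g + B*g)
E(o, n) = o/3 + n*o/3 (E(o, n) = (n*o + o)/3 = (o + n*o)/3 = o/3 + n*o/3)
I(Q) = 4096 (I(Q) = (8*(1 + 5)/3)³ = ((8/3)*6)³ = 16³ = 4096)
I(t(J))*E(1, v(3)) = 4096*((⅓)*1*(1 + 3)) = 4096*((⅓)*1*4) = 4096*(4/3) = 16384/3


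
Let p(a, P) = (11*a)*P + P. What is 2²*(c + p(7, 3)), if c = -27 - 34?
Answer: 692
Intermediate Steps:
p(a, P) = P + 11*P*a (p(a, P) = 11*P*a + P = P + 11*P*a)
c = -61
2²*(c + p(7, 3)) = 2²*(-61 + 3*(1 + 11*7)) = 4*(-61 + 3*(1 + 77)) = 4*(-61 + 3*78) = 4*(-61 + 234) = 4*173 = 692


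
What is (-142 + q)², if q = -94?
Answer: 55696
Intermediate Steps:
(-142 + q)² = (-142 - 94)² = (-236)² = 55696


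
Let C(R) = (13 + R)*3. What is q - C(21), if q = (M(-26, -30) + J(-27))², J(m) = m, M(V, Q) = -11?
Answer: 1342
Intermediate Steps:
C(R) = 39 + 3*R
q = 1444 (q = (-11 - 27)² = (-38)² = 1444)
q - C(21) = 1444 - (39 + 3*21) = 1444 - (39 + 63) = 1444 - 1*102 = 1444 - 102 = 1342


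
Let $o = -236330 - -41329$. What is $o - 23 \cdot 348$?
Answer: $-203005$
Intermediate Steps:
$o = -195001$ ($o = -236330 + 41329 = -195001$)
$o - 23 \cdot 348 = -195001 - 23 \cdot 348 = -195001 - 8004 = -203005$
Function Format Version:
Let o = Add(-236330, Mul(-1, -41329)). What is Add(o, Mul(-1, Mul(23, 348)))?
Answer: -203005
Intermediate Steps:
o = -195001 (o = Add(-236330, 41329) = -195001)
Add(o, Mul(-1, Mul(23, 348))) = Add(-195001, Mul(-1, Mul(23, 348))) = Add(-195001, Mul(-1, 8004)) = Add(-195001, -8004) = -203005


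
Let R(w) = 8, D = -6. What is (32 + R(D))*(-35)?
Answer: -1400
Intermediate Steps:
(32 + R(D))*(-35) = (32 + 8)*(-35) = 40*(-35) = -1400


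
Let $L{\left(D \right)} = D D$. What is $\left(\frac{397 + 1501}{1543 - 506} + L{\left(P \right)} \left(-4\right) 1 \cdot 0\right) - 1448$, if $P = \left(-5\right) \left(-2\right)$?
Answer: $- \frac{1499678}{1037} \approx -1446.2$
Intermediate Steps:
$P = 10$
$L{\left(D \right)} = D^{2}$
$\left(\frac{397 + 1501}{1543 - 506} + L{\left(P \right)} \left(-4\right) 1 \cdot 0\right) - 1448 = \left(\frac{397 + 1501}{1543 - 506} + 10^{2} \left(-4\right) 1 \cdot 0\right) - 1448 = \left(\frac{1898}{1037} + 100 \left(-4\right) 0\right) - 1448 = \left(1898 \cdot \frac{1}{1037} - 0\right) - 1448 = \left(\frac{1898}{1037} + 0\right) - 1448 = \frac{1898}{1037} - 1448 = - \frac{1499678}{1037}$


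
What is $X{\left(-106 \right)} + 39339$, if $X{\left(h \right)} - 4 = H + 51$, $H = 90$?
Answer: $39484$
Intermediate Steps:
$X{\left(h \right)} = 145$ ($X{\left(h \right)} = 4 + \left(90 + 51\right) = 4 + 141 = 145$)
$X{\left(-106 \right)} + 39339 = 145 + 39339 = 39484$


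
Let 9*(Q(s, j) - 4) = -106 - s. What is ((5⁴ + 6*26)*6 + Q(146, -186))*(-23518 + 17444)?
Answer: -28316988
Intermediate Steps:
Q(s, j) = -70/9 - s/9 (Q(s, j) = 4 + (-106 - s)/9 = 4 + (-106/9 - s/9) = -70/9 - s/9)
((5⁴ + 6*26)*6 + Q(146, -186))*(-23518 + 17444) = ((5⁴ + 6*26)*6 + (-70/9 - ⅑*146))*(-23518 + 17444) = ((625 + 156)*6 + (-70/9 - 146/9))*(-6074) = (781*6 - 24)*(-6074) = (4686 - 24)*(-6074) = 4662*(-6074) = -28316988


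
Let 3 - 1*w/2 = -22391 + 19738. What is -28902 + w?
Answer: -23590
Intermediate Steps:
w = 5312 (w = 6 - 2*(-22391 + 19738) = 6 - 2*(-2653) = 6 + 5306 = 5312)
-28902 + w = -28902 + 5312 = -23590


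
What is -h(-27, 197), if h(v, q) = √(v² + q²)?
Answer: -√39538 ≈ -198.84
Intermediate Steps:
h(v, q) = √(q² + v²)
-h(-27, 197) = -√(197² + (-27)²) = -√(38809 + 729) = -√39538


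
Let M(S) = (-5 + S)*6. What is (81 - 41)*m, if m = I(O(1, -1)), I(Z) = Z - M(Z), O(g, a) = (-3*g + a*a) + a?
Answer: 1800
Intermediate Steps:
O(g, a) = a + a² - 3*g (O(g, a) = (-3*g + a²) + a = (a² - 3*g) + a = a + a² - 3*g)
M(S) = -30 + 6*S
I(Z) = 30 - 5*Z (I(Z) = Z - (-30 + 6*Z) = Z + (30 - 6*Z) = 30 - 5*Z)
m = 45 (m = 30 - 5*(-1 + (-1)² - 3*1) = 30 - 5*(-1 + 1 - 3) = 30 - 5*(-3) = 30 + 15 = 45)
(81 - 41)*m = (81 - 41)*45 = 40*45 = 1800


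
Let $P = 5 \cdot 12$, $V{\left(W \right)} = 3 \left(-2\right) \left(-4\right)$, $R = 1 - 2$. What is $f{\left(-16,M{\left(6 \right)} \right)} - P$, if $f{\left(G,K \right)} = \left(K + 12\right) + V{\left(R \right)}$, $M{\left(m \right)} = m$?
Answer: $-18$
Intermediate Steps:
$R = -1$ ($R = 1 - 2 = -1$)
$V{\left(W \right)} = 24$ ($V{\left(W \right)} = \left(-6\right) \left(-4\right) = 24$)
$P = 60$
$f{\left(G,K \right)} = 36 + K$ ($f{\left(G,K \right)} = \left(K + 12\right) + 24 = \left(12 + K\right) + 24 = 36 + K$)
$f{\left(-16,M{\left(6 \right)} \right)} - P = \left(36 + 6\right) - 60 = 42 - 60 = -18$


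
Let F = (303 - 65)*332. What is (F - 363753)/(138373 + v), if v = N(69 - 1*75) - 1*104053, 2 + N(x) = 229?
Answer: -284737/34547 ≈ -8.2420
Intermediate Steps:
N(x) = 227 (N(x) = -2 + 229 = 227)
v = -103826 (v = 227 - 1*104053 = 227 - 104053 = -103826)
F = 79016 (F = 238*332 = 79016)
(F - 363753)/(138373 + v) = (79016 - 363753)/(138373 - 103826) = -284737/34547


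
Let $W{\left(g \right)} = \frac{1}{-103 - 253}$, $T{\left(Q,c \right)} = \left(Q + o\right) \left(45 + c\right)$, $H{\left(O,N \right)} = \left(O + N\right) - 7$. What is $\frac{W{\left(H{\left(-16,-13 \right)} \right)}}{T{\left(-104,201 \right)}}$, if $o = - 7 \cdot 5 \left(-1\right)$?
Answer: $\frac{1}{6042744} \approx 1.6549 \cdot 10^{-7}$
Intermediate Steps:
$H{\left(O,N \right)} = -7 + N + O$ ($H{\left(O,N \right)} = \left(N + O\right) - 7 = -7 + N + O$)
$o = 35$ ($o = \left(-7\right) \left(-5\right) = 35$)
$T{\left(Q,c \right)} = \left(35 + Q\right) \left(45 + c\right)$ ($T{\left(Q,c \right)} = \left(Q + 35\right) \left(45 + c\right) = \left(35 + Q\right) \left(45 + c\right)$)
$W{\left(g \right)} = - \frac{1}{356}$ ($W{\left(g \right)} = \frac{1}{-356} = - \frac{1}{356}$)
$\frac{W{\left(H{\left(-16,-13 \right)} \right)}}{T{\left(-104,201 \right)}} = - \frac{1}{356 \left(1575 + 35 \cdot 201 + 45 \left(-104\right) - 20904\right)} = - \frac{1}{356 \left(1575 + 7035 - 4680 - 20904\right)} = - \frac{1}{356 \left(-16974\right)} = \left(- \frac{1}{356}\right) \left(- \frac{1}{16974}\right) = \frac{1}{6042744}$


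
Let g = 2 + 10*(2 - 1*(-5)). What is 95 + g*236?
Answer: 17087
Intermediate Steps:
g = 72 (g = 2 + 10*(2 + 5) = 2 + 10*7 = 2 + 70 = 72)
95 + g*236 = 95 + 72*236 = 95 + 16992 = 17087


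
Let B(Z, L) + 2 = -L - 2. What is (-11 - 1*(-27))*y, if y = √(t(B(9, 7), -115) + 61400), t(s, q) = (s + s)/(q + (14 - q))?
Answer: 16*√3008523/7 ≈ 3964.6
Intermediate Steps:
B(Z, L) = -4 - L (B(Z, L) = -2 + (-L - 2) = -2 + (-2 - L) = -4 - L)
t(s, q) = s/7 (t(s, q) = (2*s)/14 = (2*s)*(1/14) = s/7)
y = √3008523/7 (y = √((-4 - 1*7)/7 + 61400) = √((-4 - 7)/7 + 61400) = √((⅐)*(-11) + 61400) = √(-11/7 + 61400) = √(429789/7) = √3008523/7 ≈ 247.79)
(-11 - 1*(-27))*y = (-11 - 1*(-27))*(√3008523/7) = (-11 + 27)*(√3008523/7) = 16*(√3008523/7) = 16*√3008523/7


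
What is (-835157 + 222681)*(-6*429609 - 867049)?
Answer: 2109797914628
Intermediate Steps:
(-835157 + 222681)*(-6*429609 - 867049) = -612476*(-2577654 - 867049) = -612476*(-3444703) = 2109797914628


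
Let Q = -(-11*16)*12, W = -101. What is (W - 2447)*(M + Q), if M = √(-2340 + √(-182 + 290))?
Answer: -5381376 - 2548*I*√(2340 - 6*√3) ≈ -5.3814e+6 - 1.2298e+5*I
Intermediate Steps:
Q = 2112 (Q = -(-176)*12 = -1*(-2112) = 2112)
M = √(-2340 + 6*√3) (M = √(-2340 + √108) = √(-2340 + 6*√3) ≈ 48.266*I)
(W - 2447)*(M + Q) = (-101 - 2447)*(√(-2340 + 6*√3) + 2112) = -2548*(2112 + √(-2340 + 6*√3)) = -5381376 - 2548*√(-2340 + 6*√3)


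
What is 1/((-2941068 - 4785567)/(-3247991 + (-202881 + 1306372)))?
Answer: 428900/1545327 ≈ 0.27755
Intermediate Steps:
1/((-2941068 - 4785567)/(-3247991 + (-202881 + 1306372))) = 1/(-7726635/(-3247991 + 1103491)) = 1/(-7726635/(-2144500)) = 1/(-7726635*(-1/2144500)) = 1/(1545327/428900) = 428900/1545327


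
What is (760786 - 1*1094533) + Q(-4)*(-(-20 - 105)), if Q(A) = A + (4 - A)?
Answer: -333247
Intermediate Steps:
Q(A) = 4
(760786 - 1*1094533) + Q(-4)*(-(-20 - 105)) = (760786 - 1*1094533) + 4*(-(-20 - 105)) = (760786 - 1094533) + 4*(-1*(-125)) = -333747 + 4*125 = -333747 + 500 = -333247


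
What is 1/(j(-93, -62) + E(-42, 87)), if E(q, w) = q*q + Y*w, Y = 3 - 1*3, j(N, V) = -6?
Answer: 1/1758 ≈ 0.00056883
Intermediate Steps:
Y = 0 (Y = 3 - 3 = 0)
E(q, w) = q² (E(q, w) = q*q + 0*w = q² + 0 = q²)
1/(j(-93, -62) + E(-42, 87)) = 1/(-6 + (-42)²) = 1/(-6 + 1764) = 1/1758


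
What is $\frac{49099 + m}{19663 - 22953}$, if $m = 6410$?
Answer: $- \frac{55509}{3290} \approx -16.872$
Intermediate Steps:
$\frac{49099 + m}{19663 - 22953} = \frac{49099 + 6410}{19663 - 22953} = \frac{55509}{-3290} = 55509 \left(- \frac{1}{3290}\right) = - \frac{55509}{3290}$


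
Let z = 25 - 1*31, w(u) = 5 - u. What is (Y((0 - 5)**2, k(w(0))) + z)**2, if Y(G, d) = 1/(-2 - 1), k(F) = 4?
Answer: 361/9 ≈ 40.111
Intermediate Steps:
Y(G, d) = -1/3 (Y(G, d) = 1/(-3) = -1/3)
z = -6 (z = 25 - 31 = -6)
(Y((0 - 5)**2, k(w(0))) + z)**2 = (-1/3 - 6)**2 = (-19/3)**2 = 361/9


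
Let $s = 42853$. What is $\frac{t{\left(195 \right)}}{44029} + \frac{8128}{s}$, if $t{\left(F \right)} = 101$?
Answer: $\frac{362195865}{1886774737} \approx 0.19197$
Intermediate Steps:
$\frac{t{\left(195 \right)}}{44029} + \frac{8128}{s} = \frac{101}{44029} + \frac{8128}{42853} = \frac{362195865}{1886774737}$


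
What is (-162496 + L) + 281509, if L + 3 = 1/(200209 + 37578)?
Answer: 28299030871/237787 ≈ 1.1901e+5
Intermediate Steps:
L = -713360/237787 (L = -3 + 1/(200209 + 37578) = -3 + 1/237787 = -713360/237787 ≈ -3.0000)
(-162496 + L) + 281509 = (-162496 - 713360/237787) + 281509 = -38640149712/237787 + 281509 = 28299030871/237787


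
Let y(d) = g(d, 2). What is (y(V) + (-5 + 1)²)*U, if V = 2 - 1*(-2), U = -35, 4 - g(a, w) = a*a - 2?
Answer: -210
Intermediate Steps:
g(a, w) = 6 - a² (g(a, w) = 4 - (a*a - 2) = 4 - (a² - 2) = 4 - (-2 + a²) = 4 + (2 - a²) = 6 - a²)
V = 4 (V = 2 + 2 = 4)
y(d) = 6 - d²
(y(V) + (-5 + 1)²)*U = ((6 - 1*4²) + (-5 + 1)²)*(-35) = ((6 - 1*16) + (-4)²)*(-35) = ((6 - 16) + 16)*(-35) = (-10 + 16)*(-35) = 6*(-35) = -210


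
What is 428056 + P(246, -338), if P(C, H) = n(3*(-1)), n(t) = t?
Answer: 428053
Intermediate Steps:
P(C, H) = -3 (P(C, H) = 3*(-1) = -3)
428056 + P(246, -338) = 428056 - 3 = 428053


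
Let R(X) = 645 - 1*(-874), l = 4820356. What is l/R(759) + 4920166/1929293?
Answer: 9307352820462/2930596067 ≈ 3175.9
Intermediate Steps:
R(X) = 1519 (R(X) = 645 + 874 = 1519)
l/R(759) + 4920166/1929293 = 4820356/1519 + 4920166/1929293 = 9307352820462/2930596067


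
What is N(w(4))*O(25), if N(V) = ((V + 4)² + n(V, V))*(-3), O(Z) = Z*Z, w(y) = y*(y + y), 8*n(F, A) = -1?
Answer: -19438125/8 ≈ -2.4298e+6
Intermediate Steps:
n(F, A) = -⅛ (n(F, A) = (⅛)*(-1) = -⅛)
w(y) = 2*y² (w(y) = y*(2*y) = 2*y²)
O(Z) = Z²
N(V) = 3/8 - 3*(4 + V)² (N(V) = ((V + 4)² - ⅛)*(-3) = ((4 + V)² - ⅛)*(-3) = (-⅛ + (4 + V)²)*(-3) = 3/8 - 3*(4 + V)²)
N(w(4))*O(25) = (3/8 - 3*(4 + 2*4²)²)*25² = (3/8 - 3*(4 + 2*16)²)*625 = (3/8 - 3*(4 + 32)²)*625 = (3/8 - 3*36²)*625 = (3/8 - 3*1296)*625 = (3/8 - 3888)*625 = -31101/8*625 = -19438125/8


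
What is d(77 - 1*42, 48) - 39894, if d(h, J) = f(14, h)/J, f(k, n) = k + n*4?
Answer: -957379/24 ≈ -39891.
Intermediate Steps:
f(k, n) = k + 4*n
d(h, J) = (14 + 4*h)/J
d(77 - 1*42, 48) - 39894 = 2*(7 + 2*(77 - 1*42))/48 - 39894 = 2*(1/48)*(7 + 2*(77 - 42)) - 39894 = 2*(1/48)*(7 + 2*35) - 39894 = 2*(1/48)*(7 + 70) - 39894 = 2*(1/48)*77 - 39894 = 77/24 - 39894 = -957379/24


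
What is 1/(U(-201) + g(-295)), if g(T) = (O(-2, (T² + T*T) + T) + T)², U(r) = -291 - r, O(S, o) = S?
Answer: 1/88119 ≈ 1.1348e-5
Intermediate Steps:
g(T) = (-2 + T)²
1/(U(-201) + g(-295)) = 1/((-291 - 1*(-201)) + (-2 - 295)²) = 1/((-291 + 201) + (-297)²) = 1/(-90 + 88209) = 1/88119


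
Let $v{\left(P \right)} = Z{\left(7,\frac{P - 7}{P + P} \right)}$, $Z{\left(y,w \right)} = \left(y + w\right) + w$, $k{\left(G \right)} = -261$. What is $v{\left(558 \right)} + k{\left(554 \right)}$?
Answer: $- \frac{141181}{558} \approx -253.01$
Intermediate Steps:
$Z{\left(y,w \right)} = y + 2 w$ ($Z{\left(y,w \right)} = \left(w + y\right) + w = y + 2 w$)
$v{\left(P \right)} = 7 + \frac{-7 + P}{P}$ ($v{\left(P \right)} = 7 + 2 \frac{P - 7}{P + P} = 7 + 2 \frac{-7 + P}{2 P} = 7 + \frac{-7 + P}{P}$)
$v{\left(558 \right)} + k{\left(554 \right)} = \left(8 - \frac{7}{558}\right) - 261 = \frac{4457}{558} - 261 = - \frac{141181}{558}$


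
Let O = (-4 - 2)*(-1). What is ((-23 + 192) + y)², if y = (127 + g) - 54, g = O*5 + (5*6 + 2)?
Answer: 92416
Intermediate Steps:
O = 6 (O = -6*(-1) = 6)
g = 62 (g = 6*5 + (5*6 + 2) = 30 + (30 + 2) = 30 + 32 = 62)
y = 135 (y = (127 + 62) - 54 = 189 - 54 = 135)
((-23 + 192) + y)² = ((-23 + 192) + 135)² = (169 + 135)² = 304² = 92416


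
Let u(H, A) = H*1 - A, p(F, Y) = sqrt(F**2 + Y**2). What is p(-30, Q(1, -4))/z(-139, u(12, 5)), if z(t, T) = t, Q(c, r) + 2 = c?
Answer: -sqrt(901)/139 ≈ -0.21595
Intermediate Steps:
Q(c, r) = -2 + c
u(H, A) = H - A
p(-30, Q(1, -4))/z(-139, u(12, 5)) = sqrt((-30)**2 + (-2 + 1)**2)/(-139) = sqrt(900 + (-1)**2)*(-1/139) = sqrt(900 + 1)*(-1/139) = sqrt(901)*(-1/139) = -sqrt(901)/139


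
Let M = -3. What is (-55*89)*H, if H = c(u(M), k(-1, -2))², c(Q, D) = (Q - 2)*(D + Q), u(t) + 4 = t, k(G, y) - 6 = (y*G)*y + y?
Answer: -19428255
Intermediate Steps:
k(G, y) = 6 + y + G*y² (k(G, y) = 6 + ((y*G)*y + y) = 6 + ((G*y)*y + y) = 6 + (G*y² + y) = 6 + (y + G*y²) = 6 + y + G*y²)
u(t) = -4 + t
c(Q, D) = (-2 + Q)*(D + Q)
H = 3969 (H = ((-4 - 3)² - 2*(6 - 2 - 1*(-2)²) - 2*(-4 - 3) + (6 - 2 - 1*(-2)²)*(-4 - 3))² = ((-7)² - 2*(6 - 2 - 1*4) - 2*(-7) + (6 - 2 - 1*4)*(-7))² = (49 - 2*(6 - 2 - 4) + 14 + (6 - 2 - 4)*(-7))² = (49 - 2*0 + 14 + 0*(-7))² = (49 + 0 + 14 + 0)² = 63² = 3969)
(-55*89)*H = -55*89*3969 = -4895*3969 = -19428255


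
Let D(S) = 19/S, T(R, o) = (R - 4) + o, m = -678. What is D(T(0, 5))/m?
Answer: -19/678 ≈ -0.028024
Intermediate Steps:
T(R, o) = -4 + R + o (T(R, o) = (-4 + R) + o = -4 + R + o)
D(T(0, 5))/m = (19/(-4 + 0 + 5))/(-678) = (19/1)*(-1/678) = (19*1)*(-1/678) = 19*(-1/678) = -19/678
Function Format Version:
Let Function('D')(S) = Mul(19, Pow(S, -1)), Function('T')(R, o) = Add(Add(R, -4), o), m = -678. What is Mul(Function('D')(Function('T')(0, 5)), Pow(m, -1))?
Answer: Rational(-19, 678) ≈ -0.028024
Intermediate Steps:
Function('T')(R, o) = Add(-4, R, o) (Function('T')(R, o) = Add(Add(-4, R), o) = Add(-4, R, o))
Mul(Function('D')(Function('T')(0, 5)), Pow(m, -1)) = Mul(Mul(19, Pow(Add(-4, 0, 5), -1)), Pow(-678, -1)) = Mul(Mul(19, Pow(1, -1)), Rational(-1, 678)) = Mul(Mul(19, 1), Rational(-1, 678)) = Mul(19, Rational(-1, 678)) = Rational(-19, 678)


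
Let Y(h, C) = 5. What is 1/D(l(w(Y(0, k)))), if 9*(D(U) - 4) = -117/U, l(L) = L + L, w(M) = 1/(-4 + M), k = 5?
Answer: -⅖ ≈ -0.40000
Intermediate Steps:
l(L) = 2*L
D(U) = 4 - 13/U (D(U) = 4 + (-117/U)/9 = 4 - 13/U)
1/D(l(w(Y(0, k)))) = 1/(4 - 13/(2/(-4 + 5))) = 1/(4 - 13/(2/1)) = 1/(4 - 13/(2*1)) = 1/(4 - 13/2) = 1/(-5/2) = -⅖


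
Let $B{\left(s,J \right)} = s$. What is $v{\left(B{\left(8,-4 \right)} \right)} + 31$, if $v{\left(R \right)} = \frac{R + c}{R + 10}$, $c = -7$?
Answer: $\frac{559}{18} \approx 31.056$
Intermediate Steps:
$v{\left(R \right)} = \frac{-7 + R}{10 + R}$ ($v{\left(R \right)} = \frac{R - 7}{R + 10} = \frac{-7 + R}{10 + R}$)
$v{\left(B{\left(8,-4 \right)} \right)} + 31 = \frac{-7 + 8}{10 + 8} + 31 = \frac{1}{18} \cdot 1 + 31 = \frac{1}{18} + 31 = \frac{559}{18}$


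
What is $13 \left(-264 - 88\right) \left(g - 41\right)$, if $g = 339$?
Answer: $-1363648$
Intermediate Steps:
$13 \left(-264 - 88\right) \left(g - 41\right) = 13 \left(-264 - 88\right) \left(339 - 41\right) = 13 \left(\left(-352\right) 298\right) = 13 \left(-104896\right) = -1363648$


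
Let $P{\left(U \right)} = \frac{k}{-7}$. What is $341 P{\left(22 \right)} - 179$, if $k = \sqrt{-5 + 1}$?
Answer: $-179 - \frac{682 i}{7} \approx -179.0 - 97.429 i$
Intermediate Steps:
$k = 2 i$ ($k = \sqrt{-4} = 2 i \approx 2.0 i$)
$P{\left(U \right)} = - \frac{2 i}{7}$ ($P{\left(U \right)} = \frac{2 i}{-7} = 2 i \left(- \frac{1}{7}\right) = - \frac{2 i}{7}$)
$341 P{\left(22 \right)} - 179 = 341 \left(- \frac{2 i}{7}\right) - 179 = - \frac{682 i}{7} - 179 = -179 - \frac{682 i}{7}$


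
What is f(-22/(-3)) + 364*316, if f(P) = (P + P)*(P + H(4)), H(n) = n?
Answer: 1036712/9 ≈ 1.1519e+5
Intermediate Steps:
f(P) = 2*P*(4 + P) (f(P) = (P + P)*(P + 4) = (2*P)*(4 + P) = 2*P*(4 + P))
f(-22/(-3)) + 364*316 = 2*(-22/(-3))*(4 - 22/(-3)) + 364*316 = 2*(-22*(-⅓))*(4 - 22*(-⅓)) + 115024 = 2*(22/3)*(4 + 22/3) + 115024 = 2*(22/3)*(34/3) + 115024 = 1496/9 + 115024 = 1036712/9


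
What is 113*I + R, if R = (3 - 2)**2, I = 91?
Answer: 10284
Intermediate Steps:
R = 1 (R = 1**2 = 1)
113*I + R = 113*91 + 1 = 10283 + 1 = 10284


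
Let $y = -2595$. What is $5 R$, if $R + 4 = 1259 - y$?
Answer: $19250$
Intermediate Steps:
$R = 3850$ ($R = -4 + \left(1259 - -2595\right) = -4 + \left(1259 + 2595\right) = -4 + 3854 = 3850$)
$5 R = 5 \cdot 3850 = 19250$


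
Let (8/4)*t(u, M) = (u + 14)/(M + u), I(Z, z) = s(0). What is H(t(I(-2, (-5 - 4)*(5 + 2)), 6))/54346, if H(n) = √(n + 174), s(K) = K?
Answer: √6306/326076 ≈ 0.00024353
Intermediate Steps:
I(Z, z) = 0
t(u, M) = (14 + u)/(2*(M + u)) (t(u, M) = ((u + 14)/(M + u))/2 = ((14 + u)/(M + u))/2 = (14 + u)/(2*(M + u)))
H(n) = √(174 + n)
H(t(I(-2, (-5 - 4)*(5 + 2)), 6))/54346 = √(174 + (7 + (½)*0)/(6 + 0))/54346 = √(174 + (7 + 0)/6)*(1/54346) = √(174 + (⅙)*7)*(1/54346) = √(174 + 7/6)*(1/54346) = √(1051/6)*(1/54346) = (√6306/6)*(1/54346) = √6306/326076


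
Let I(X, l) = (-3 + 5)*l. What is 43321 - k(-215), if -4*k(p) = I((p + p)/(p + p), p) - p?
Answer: 173069/4 ≈ 43267.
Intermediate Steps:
I(X, l) = 2*l
k(p) = -p/4 (k(p) = -(2*p - p)/4 = -p/4)
43321 - k(-215) = 43321 - (-1)*(-215)/4 = 43321 - 1*215/4 = 43321 - 215/4 = 173069/4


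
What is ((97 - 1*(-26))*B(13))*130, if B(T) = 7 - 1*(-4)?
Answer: 175890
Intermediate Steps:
B(T) = 11 (B(T) = 7 + 4 = 11)
((97 - 1*(-26))*B(13))*130 = ((97 - 1*(-26))*11)*130 = ((97 + 26)*11)*130 = (123*11)*130 = 1353*130 = 175890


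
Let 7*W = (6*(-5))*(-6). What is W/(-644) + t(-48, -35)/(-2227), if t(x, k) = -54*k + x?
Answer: -2176149/2509829 ≈ -0.86705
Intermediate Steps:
t(x, k) = x - 54*k
W = 180/7 (W = ((6*(-5))*(-6))/7 = (-30*(-6))/7 = (⅐)*180 = 180/7 ≈ 25.714)
W/(-644) + t(-48, -35)/(-2227) = (180/7)/(-644) + (-48 - 54*(-35))/(-2227) = (180/7)*(-1/644) + (-48 + 1890)*(-1/2227) = -45/1127 + 1842*(-1/2227) = -45/1127 - 1842/2227 = -2176149/2509829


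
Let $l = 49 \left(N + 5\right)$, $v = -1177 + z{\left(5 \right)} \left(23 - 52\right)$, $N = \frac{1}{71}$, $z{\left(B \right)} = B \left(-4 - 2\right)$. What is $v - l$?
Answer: $- \frac{39241}{71} \approx -552.69$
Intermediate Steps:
$z{\left(B \right)} = - 6 B$ ($z{\left(B \right)} = B \left(-6\right) = - 6 B$)
$N = \frac{1}{71} \approx 0.014085$
$v = -307$ ($v = -1177 + \left(-6\right) 5 \left(23 - 52\right) = -1177 - -870 = -1177 + 870 = -307$)
$l = \frac{17444}{71}$ ($l = 49 \left(\frac{1}{71} + 5\right) = 49 \cdot \frac{356}{71} = \frac{17444}{71} \approx 245.69$)
$v - l = -307 - \frac{17444}{71} = - \frac{39241}{71}$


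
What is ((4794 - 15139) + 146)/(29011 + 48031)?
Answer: -1457/11006 ≈ -0.13238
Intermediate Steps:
((4794 - 15139) + 146)/(29011 + 48031) = (-10345 + 146)/77042 = -10199*1/77042 = -1457/11006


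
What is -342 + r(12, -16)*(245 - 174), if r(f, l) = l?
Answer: -1478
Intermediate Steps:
-342 + r(12, -16)*(245 - 174) = -342 - 16*(245 - 174) = -342 - 16*71 = -342 - 1136 = -1478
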